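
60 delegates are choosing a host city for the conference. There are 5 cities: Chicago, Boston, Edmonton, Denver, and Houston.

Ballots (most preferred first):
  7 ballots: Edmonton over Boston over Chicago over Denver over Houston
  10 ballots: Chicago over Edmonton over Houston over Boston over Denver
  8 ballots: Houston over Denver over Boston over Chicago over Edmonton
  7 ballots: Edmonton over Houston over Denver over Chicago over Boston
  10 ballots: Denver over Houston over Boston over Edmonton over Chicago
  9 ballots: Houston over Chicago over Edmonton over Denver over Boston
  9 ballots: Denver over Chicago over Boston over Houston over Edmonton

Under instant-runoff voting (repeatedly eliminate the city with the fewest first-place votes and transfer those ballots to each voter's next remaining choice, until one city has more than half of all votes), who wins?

Edmonton

Round 1: Chicago 10, Boston 0, Edmonton 14, Denver 19, Houston 17. Boston eliminated.
Round 2: Chicago 10, Edmonton 14, Denver 19, Houston 17. Chicago eliminated.
Round 3: Edmonton 24, Denver 19, Houston 17. Houston eliminated.
Round 4: Edmonton 33, Denver 27. Edmonton has a majority (≥31).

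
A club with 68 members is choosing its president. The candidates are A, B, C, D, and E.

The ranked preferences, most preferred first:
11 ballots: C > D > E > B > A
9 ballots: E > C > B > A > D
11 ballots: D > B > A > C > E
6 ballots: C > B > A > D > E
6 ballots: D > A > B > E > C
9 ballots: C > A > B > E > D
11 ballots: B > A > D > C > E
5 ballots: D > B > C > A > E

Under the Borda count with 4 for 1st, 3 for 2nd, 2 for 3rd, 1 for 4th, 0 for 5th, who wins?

B

A: 11×0 + 9×1 + 11×2 + 6×2 + 6×3 + 9×3 + 11×3 + 5×1 = 126
B: 11×1 + 9×2 + 11×3 + 6×3 + 6×2 + 9×2 + 11×4 + 5×3 = 169
C: 11×4 + 9×3 + 11×1 + 6×4 + 6×0 + 9×4 + 11×1 + 5×2 = 163
D: 11×3 + 9×0 + 11×4 + 6×1 + 6×4 + 9×0 + 11×2 + 5×4 = 149
E: 11×2 + 9×4 + 11×0 + 6×0 + 6×1 + 9×1 + 11×0 + 5×0 = 73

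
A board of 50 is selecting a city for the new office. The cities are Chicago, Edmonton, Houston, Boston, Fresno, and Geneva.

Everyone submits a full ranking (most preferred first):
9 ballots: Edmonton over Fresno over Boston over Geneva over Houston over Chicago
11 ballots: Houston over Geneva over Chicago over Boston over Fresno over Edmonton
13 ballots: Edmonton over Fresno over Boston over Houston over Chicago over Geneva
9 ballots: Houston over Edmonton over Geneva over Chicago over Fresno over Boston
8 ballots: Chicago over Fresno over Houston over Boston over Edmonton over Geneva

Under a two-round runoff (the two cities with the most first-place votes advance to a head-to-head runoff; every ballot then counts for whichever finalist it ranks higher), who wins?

Round 1 first-place votes: Chicago 8, Edmonton 22, Houston 20, Boston 0, Fresno 0, Geneva 0. Edmonton and Houston advance.
Runoff: Edmonton is ranked above Houston on 22 ballots, Houston above Edmonton on 28.

Houston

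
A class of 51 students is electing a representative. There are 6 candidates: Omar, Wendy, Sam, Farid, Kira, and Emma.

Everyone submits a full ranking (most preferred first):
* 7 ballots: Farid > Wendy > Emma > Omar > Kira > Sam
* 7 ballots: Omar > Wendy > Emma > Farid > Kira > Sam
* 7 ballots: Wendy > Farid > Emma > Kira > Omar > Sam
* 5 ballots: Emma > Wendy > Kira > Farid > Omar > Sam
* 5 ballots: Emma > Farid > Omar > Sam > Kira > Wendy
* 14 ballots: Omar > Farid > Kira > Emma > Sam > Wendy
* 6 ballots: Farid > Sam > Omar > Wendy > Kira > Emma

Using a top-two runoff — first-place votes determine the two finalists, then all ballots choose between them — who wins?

Round 1 first-place votes: Omar 21, Wendy 7, Sam 0, Farid 13, Kira 0, Emma 10. Omar and Farid advance.
Runoff: Omar is ranked above Farid on 21 ballots, Farid above Omar on 30.

Farid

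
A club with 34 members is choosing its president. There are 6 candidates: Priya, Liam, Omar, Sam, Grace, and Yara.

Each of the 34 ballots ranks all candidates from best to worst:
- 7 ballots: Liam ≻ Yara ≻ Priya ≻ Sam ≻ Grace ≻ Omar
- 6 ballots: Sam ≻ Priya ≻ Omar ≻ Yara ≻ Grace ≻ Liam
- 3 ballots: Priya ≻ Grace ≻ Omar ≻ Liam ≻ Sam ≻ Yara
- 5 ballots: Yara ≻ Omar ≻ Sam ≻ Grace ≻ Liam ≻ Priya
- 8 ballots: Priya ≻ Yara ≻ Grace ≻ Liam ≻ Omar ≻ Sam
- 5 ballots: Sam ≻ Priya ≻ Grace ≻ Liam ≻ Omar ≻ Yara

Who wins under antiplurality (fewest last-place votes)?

Grace

Last-place votes: Priya 5, Liam 6, Omar 7, Sam 8, Grace 0, Yara 8.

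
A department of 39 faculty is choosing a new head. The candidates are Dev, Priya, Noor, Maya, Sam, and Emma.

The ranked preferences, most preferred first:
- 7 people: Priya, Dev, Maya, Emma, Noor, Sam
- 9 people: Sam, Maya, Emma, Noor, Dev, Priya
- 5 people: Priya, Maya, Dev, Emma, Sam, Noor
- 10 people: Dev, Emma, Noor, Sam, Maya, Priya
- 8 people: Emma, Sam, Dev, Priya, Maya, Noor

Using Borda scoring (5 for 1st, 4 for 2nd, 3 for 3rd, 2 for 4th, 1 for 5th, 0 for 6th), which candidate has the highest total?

Emma

Dev: 7×4 + 9×1 + 5×3 + 10×5 + 8×3 = 126
Priya: 7×5 + 9×0 + 5×5 + 10×0 + 8×2 = 76
Noor: 7×1 + 9×2 + 5×0 + 10×3 + 8×0 = 55
Maya: 7×3 + 9×4 + 5×4 + 10×1 + 8×1 = 95
Sam: 7×0 + 9×5 + 5×1 + 10×2 + 8×4 = 102
Emma: 7×2 + 9×3 + 5×2 + 10×4 + 8×5 = 131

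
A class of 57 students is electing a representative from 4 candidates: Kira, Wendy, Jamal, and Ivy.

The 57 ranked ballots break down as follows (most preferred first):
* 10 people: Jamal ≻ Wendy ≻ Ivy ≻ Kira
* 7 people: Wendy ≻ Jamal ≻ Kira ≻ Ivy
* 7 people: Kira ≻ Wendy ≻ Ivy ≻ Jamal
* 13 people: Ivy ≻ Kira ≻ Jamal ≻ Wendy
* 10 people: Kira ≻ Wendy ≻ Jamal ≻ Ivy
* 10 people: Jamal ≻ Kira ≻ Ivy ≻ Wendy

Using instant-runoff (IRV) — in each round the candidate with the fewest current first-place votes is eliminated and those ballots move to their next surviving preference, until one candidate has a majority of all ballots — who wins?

Round 1: Kira 17, Wendy 7, Jamal 20, Ivy 13. Wendy eliminated.
Round 2: Kira 17, Jamal 27, Ivy 13. Ivy eliminated.
Round 3: Kira 30, Jamal 27. Kira has a majority (≥29).

Kira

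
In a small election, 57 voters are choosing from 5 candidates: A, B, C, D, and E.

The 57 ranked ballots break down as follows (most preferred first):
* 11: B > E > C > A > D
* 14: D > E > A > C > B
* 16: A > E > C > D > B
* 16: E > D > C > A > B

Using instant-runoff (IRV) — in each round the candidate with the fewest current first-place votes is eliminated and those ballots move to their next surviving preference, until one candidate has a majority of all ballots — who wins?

Round 1: A 16, B 11, C 0, D 14, E 16. C eliminated.
Round 2: A 16, B 11, D 14, E 16. B eliminated.
Round 3: A 16, D 14, E 27. D eliminated.
Round 4: A 16, E 41. E has a majority (≥29).

E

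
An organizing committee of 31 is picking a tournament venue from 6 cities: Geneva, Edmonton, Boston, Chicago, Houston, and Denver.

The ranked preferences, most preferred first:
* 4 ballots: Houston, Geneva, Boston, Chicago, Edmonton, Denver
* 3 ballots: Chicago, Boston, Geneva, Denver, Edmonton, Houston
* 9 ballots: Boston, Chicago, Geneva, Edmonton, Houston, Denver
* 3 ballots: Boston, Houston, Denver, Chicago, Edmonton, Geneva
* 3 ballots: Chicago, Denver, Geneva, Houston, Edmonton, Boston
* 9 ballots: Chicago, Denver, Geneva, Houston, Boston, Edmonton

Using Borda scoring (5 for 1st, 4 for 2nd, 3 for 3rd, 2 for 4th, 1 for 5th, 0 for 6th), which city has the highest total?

Chicago

Geneva: 4×4 + 3×3 + 9×3 + 3×0 + 3×3 + 9×3 = 88
Edmonton: 4×1 + 3×1 + 9×2 + 3×1 + 3×1 + 9×0 = 31
Boston: 4×3 + 3×4 + 9×5 + 3×5 + 3×0 + 9×1 = 93
Chicago: 4×2 + 3×5 + 9×4 + 3×2 + 3×5 + 9×5 = 125
Houston: 4×5 + 3×0 + 9×1 + 3×4 + 3×2 + 9×2 = 65
Denver: 4×0 + 3×2 + 9×0 + 3×3 + 3×4 + 9×4 = 63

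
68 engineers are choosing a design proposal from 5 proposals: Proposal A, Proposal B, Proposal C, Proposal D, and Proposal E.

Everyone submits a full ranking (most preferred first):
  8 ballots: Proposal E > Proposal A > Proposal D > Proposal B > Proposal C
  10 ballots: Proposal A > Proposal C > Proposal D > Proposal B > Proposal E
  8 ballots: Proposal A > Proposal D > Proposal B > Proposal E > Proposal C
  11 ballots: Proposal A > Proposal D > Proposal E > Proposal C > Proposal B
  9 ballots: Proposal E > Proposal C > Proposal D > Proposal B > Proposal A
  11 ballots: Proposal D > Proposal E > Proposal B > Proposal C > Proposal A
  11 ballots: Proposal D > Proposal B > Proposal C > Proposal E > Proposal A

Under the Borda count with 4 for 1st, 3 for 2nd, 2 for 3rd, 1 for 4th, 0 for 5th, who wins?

Proposal A: 8×3 + 10×4 + 8×4 + 11×4 + 9×0 + 11×0 + 11×0 = 140
Proposal B: 8×1 + 10×1 + 8×2 + 11×0 + 9×1 + 11×2 + 11×3 = 98
Proposal C: 8×0 + 10×3 + 8×0 + 11×1 + 9×3 + 11×1 + 11×2 = 101
Proposal D: 8×2 + 10×2 + 8×3 + 11×3 + 9×2 + 11×4 + 11×4 = 199
Proposal E: 8×4 + 10×0 + 8×1 + 11×2 + 9×4 + 11×3 + 11×1 = 142

Proposal D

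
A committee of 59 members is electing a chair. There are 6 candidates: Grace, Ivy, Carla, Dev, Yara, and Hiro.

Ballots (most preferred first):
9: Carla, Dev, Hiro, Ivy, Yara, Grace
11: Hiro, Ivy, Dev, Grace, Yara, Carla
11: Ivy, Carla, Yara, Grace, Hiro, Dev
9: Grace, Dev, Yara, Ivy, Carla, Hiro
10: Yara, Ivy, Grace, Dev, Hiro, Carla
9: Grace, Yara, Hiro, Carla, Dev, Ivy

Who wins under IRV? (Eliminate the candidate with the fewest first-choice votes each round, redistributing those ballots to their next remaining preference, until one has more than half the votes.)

Ivy

Round 1: Grace 18, Ivy 11, Carla 9, Dev 0, Yara 10, Hiro 11. Dev eliminated.
Round 2: Grace 18, Ivy 11, Carla 9, Yara 10, Hiro 11. Carla eliminated.
Round 3: Grace 18, Ivy 11, Yara 10, Hiro 20. Yara eliminated.
Round 4: Grace 18, Ivy 21, Hiro 20. Grace eliminated.
Round 5: Ivy 30, Hiro 29. Ivy has a majority (≥30).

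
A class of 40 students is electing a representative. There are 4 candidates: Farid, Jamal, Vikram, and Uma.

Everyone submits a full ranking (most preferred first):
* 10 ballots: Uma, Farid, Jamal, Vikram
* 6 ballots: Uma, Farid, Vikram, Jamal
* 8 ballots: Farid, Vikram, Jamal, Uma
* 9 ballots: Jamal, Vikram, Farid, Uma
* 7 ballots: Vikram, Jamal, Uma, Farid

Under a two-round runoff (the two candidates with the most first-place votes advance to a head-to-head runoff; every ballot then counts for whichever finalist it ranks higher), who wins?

Round 1 first-place votes: Farid 8, Jamal 9, Vikram 7, Uma 16. Uma and Jamal advance.
Runoff: Uma is ranked above Jamal on 16 ballots, Jamal above Uma on 24.

Jamal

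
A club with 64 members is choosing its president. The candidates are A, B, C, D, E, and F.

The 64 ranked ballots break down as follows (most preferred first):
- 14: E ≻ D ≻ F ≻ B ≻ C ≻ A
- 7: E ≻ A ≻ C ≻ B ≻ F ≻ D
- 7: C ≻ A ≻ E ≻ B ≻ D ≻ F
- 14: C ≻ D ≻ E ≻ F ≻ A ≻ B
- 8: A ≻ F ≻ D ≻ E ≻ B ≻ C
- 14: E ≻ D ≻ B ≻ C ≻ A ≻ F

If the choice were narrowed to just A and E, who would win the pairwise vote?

A is ranked above E on 15 ballots; E above A on 49.

E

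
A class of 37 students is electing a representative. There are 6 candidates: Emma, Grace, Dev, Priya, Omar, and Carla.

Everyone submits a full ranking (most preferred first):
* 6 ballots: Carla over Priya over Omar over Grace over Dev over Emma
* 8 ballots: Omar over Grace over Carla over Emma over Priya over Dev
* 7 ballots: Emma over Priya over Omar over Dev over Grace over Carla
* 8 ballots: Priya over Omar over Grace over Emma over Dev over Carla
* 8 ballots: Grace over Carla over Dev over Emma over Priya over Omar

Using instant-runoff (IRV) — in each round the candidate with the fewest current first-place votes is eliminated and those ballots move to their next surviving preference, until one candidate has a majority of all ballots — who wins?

Priya

Round 1: Emma 7, Grace 8, Dev 0, Priya 8, Omar 8, Carla 6. Dev eliminated.
Round 2: Emma 7, Grace 8, Priya 8, Omar 8, Carla 6. Carla eliminated.
Round 3: Emma 7, Grace 8, Priya 14, Omar 8. Emma eliminated.
Round 4: Grace 8, Priya 21, Omar 8. Priya has a majority (≥19).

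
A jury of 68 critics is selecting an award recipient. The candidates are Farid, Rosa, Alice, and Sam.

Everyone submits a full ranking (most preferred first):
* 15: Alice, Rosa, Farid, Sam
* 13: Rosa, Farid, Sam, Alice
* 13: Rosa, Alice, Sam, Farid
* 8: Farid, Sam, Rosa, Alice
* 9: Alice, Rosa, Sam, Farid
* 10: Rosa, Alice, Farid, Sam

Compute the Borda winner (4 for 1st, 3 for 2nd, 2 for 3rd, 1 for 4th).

Rosa

Farid: 15×2 + 13×3 + 13×1 + 8×4 + 9×1 + 10×2 = 143
Rosa: 15×3 + 13×4 + 13×4 + 8×2 + 9×3 + 10×4 = 232
Alice: 15×4 + 13×1 + 13×3 + 8×1 + 9×4 + 10×3 = 186
Sam: 15×1 + 13×2 + 13×2 + 8×3 + 9×2 + 10×1 = 119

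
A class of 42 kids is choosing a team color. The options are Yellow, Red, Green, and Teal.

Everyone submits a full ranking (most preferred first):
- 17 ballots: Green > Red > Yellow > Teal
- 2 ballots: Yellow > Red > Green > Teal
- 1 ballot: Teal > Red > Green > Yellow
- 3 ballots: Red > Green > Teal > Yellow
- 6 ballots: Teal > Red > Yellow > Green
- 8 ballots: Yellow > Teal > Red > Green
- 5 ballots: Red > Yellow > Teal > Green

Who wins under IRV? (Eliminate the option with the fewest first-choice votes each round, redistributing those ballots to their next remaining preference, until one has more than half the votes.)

Red

Round 1: Yellow 10, Red 8, Green 17, Teal 7. Teal eliminated.
Round 2: Yellow 10, Red 15, Green 17. Yellow eliminated.
Round 3: Red 25, Green 17. Red has a majority (≥22).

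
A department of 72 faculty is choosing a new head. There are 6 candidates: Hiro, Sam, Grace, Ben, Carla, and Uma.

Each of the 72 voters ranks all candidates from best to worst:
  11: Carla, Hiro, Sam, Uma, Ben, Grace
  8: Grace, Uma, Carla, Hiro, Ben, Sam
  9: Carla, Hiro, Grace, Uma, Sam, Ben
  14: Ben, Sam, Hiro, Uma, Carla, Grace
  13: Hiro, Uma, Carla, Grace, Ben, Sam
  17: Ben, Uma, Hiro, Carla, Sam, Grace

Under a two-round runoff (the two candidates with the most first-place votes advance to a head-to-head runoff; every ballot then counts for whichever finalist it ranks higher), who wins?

Carla

Round 1 first-place votes: Hiro 13, Sam 0, Grace 8, Ben 31, Carla 20, Uma 0. Ben and Carla advance.
Runoff: Ben is ranked above Carla on 31 ballots, Carla above Ben on 41.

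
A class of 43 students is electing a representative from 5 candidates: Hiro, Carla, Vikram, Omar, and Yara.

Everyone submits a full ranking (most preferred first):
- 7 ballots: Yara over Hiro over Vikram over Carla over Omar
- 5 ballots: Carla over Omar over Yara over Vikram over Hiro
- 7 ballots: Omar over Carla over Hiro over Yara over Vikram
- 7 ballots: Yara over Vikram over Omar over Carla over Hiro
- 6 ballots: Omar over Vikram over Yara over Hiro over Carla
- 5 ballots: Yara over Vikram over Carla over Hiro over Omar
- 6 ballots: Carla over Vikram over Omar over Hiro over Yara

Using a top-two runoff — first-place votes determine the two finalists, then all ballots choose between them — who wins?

Round 1 first-place votes: Hiro 0, Carla 11, Vikram 0, Omar 13, Yara 19. Yara and Omar advance.
Runoff: Yara is ranked above Omar on 19 ballots, Omar above Yara on 24.

Omar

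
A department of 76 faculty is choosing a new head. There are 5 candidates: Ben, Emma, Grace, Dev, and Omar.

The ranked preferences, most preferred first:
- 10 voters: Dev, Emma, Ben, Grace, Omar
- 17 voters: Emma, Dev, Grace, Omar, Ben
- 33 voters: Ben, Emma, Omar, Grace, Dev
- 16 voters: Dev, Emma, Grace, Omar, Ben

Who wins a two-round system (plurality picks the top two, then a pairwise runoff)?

Round 1 first-place votes: Ben 33, Emma 17, Grace 0, Dev 26, Omar 0. Ben and Dev advance.
Runoff: Ben is ranked above Dev on 33 ballots, Dev above Ben on 43.

Dev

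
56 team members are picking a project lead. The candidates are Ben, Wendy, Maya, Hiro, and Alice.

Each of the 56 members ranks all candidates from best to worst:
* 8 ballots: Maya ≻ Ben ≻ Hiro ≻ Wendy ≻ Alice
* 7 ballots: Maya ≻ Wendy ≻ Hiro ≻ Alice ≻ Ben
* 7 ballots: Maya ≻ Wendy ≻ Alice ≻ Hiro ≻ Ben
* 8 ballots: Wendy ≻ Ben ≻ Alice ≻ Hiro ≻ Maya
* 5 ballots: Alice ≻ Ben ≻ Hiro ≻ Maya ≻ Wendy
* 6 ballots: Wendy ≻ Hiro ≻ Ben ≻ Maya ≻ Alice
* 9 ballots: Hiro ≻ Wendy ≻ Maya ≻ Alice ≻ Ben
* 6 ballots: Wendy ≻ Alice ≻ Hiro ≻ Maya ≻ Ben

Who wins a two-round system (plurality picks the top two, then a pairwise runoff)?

Wendy

Round 1 first-place votes: Ben 0, Wendy 20, Maya 22, Hiro 9, Alice 5. Maya and Wendy advance.
Runoff: Maya is ranked above Wendy on 27 ballots, Wendy above Maya on 29.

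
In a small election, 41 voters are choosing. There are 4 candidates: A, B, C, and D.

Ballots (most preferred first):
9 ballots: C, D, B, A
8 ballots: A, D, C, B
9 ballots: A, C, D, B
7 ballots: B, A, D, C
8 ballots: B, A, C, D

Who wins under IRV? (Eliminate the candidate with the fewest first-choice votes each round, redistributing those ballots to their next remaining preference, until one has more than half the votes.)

B

Round 1: A 17, B 15, C 9, D 0. D eliminated.
Round 2: A 17, B 15, C 9. C eliminated.
Round 3: A 17, B 24. B has a majority (≥21).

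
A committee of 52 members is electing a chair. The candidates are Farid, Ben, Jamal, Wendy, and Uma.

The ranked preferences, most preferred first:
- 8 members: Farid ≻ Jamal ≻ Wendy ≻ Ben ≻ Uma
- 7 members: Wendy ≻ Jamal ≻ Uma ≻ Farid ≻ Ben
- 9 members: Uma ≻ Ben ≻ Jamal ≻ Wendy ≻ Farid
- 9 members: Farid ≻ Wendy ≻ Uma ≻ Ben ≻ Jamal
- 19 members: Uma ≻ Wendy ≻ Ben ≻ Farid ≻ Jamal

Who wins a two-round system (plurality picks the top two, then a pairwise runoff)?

Round 1 first-place votes: Farid 17, Ben 0, Jamal 0, Wendy 7, Uma 28. Uma and Farid advance.
Runoff: Uma is ranked above Farid on 35 ballots, Farid above Uma on 17.

Uma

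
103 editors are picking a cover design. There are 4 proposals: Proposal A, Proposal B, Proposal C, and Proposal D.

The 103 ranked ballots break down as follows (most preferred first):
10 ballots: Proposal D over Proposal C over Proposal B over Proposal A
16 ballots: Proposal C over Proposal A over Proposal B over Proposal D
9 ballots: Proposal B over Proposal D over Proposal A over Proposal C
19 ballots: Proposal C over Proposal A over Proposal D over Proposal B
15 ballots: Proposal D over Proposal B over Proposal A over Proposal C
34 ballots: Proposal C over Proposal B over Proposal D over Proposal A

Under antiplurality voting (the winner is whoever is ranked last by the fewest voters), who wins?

Last-place votes: Proposal A 44, Proposal B 19, Proposal C 24, Proposal D 16.

Proposal D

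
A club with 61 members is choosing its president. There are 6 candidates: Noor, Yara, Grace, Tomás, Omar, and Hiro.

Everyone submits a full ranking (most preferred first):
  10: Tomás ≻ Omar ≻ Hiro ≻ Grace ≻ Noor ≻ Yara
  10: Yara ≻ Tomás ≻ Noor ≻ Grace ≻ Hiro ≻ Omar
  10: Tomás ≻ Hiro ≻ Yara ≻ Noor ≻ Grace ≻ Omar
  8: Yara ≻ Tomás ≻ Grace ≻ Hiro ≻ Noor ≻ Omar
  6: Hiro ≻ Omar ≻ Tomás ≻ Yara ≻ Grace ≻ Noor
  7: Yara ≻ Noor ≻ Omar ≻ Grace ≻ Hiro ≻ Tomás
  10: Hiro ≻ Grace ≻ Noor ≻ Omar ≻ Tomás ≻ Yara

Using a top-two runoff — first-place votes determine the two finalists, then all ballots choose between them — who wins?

Round 1 first-place votes: Noor 0, Yara 25, Grace 0, Tomás 20, Omar 0, Hiro 16. Yara and Tomás advance.
Runoff: Yara is ranked above Tomás on 25 ballots, Tomás above Yara on 36.

Tomás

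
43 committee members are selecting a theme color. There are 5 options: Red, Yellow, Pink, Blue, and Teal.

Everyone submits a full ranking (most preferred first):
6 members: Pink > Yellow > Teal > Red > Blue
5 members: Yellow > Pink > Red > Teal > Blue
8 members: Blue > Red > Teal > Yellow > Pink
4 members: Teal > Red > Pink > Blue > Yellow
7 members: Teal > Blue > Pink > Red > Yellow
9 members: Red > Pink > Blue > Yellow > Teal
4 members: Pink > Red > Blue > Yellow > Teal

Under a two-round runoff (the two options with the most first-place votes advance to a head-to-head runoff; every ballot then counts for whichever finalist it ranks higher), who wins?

Round 1 first-place votes: Red 9, Yellow 5, Pink 10, Blue 8, Teal 11. Teal and Pink advance.
Runoff: Teal is ranked above Pink on 19 ballots, Pink above Teal on 24.

Pink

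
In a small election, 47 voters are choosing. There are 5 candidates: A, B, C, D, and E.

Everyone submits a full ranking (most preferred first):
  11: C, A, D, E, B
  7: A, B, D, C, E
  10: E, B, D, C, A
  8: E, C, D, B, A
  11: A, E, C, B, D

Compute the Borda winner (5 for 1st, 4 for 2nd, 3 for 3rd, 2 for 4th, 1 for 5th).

E

A: 11×4 + 7×5 + 10×1 + 8×1 + 11×5 = 152
B: 11×1 + 7×4 + 10×4 + 8×2 + 11×2 = 117
C: 11×5 + 7×2 + 10×2 + 8×4 + 11×3 = 154
D: 11×3 + 7×3 + 10×3 + 8×3 + 11×1 = 119
E: 11×2 + 7×1 + 10×5 + 8×5 + 11×4 = 163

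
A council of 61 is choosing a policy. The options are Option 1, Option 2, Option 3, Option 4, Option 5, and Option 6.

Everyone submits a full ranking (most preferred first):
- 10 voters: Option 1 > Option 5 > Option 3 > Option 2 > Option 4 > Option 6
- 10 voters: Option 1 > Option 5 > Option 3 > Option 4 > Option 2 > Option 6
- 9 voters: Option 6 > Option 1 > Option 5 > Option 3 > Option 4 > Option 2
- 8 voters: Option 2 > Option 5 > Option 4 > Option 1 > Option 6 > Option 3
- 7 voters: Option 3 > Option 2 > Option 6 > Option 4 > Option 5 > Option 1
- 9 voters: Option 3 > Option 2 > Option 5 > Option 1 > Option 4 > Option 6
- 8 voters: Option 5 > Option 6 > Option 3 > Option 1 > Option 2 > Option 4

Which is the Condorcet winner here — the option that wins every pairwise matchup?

Option 5 vs Option 1: 32–29
Option 5 vs Option 2: 37–24
Option 5 vs Option 3: 45–16
Option 5 vs Option 4: 54–7
Option 5 vs Option 6: 45–16
Option 5 beats every other option.

Option 5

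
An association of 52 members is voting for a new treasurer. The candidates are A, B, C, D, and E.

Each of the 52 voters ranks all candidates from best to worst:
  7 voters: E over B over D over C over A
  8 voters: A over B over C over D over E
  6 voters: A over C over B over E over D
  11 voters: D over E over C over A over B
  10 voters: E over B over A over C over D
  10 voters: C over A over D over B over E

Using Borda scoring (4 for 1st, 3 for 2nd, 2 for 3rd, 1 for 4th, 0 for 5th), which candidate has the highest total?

A

A: 7×0 + 8×4 + 6×4 + 11×1 + 10×2 + 10×3 = 117
B: 7×3 + 8×3 + 6×2 + 11×0 + 10×3 + 10×1 = 97
C: 7×1 + 8×2 + 6×3 + 11×2 + 10×1 + 10×4 = 113
D: 7×2 + 8×1 + 6×0 + 11×4 + 10×0 + 10×2 = 86
E: 7×4 + 8×0 + 6×1 + 11×3 + 10×4 + 10×0 = 107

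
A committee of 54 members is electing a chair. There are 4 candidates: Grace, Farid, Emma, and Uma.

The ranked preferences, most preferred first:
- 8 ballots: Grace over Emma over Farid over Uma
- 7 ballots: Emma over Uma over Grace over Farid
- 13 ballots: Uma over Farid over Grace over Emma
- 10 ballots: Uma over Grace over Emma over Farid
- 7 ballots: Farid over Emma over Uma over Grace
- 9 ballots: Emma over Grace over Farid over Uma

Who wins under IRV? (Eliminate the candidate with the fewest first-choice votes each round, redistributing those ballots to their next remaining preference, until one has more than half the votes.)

Round 1: Grace 8, Farid 7, Emma 16, Uma 23. Farid eliminated.
Round 2: Grace 8, Emma 23, Uma 23. Grace eliminated.
Round 3: Emma 31, Uma 23. Emma has a majority (≥28).

Emma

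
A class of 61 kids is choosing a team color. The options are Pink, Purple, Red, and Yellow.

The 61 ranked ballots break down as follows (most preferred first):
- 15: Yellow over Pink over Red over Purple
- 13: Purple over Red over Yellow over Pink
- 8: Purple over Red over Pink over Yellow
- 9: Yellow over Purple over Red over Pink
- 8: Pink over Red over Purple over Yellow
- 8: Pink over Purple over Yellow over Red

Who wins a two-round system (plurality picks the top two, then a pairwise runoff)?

Purple

Round 1 first-place votes: Pink 16, Purple 21, Red 0, Yellow 24. Yellow and Purple advance.
Runoff: Yellow is ranked above Purple on 24 ballots, Purple above Yellow on 37.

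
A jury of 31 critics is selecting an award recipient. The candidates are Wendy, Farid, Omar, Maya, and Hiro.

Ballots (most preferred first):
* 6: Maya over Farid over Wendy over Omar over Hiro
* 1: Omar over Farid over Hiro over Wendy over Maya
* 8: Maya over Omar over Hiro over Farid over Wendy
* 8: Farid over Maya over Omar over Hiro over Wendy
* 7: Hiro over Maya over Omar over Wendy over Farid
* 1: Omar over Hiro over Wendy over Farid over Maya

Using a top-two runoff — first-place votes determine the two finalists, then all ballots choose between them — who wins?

Round 1 first-place votes: Wendy 0, Farid 8, Omar 2, Maya 14, Hiro 7. Maya and Farid advance.
Runoff: Maya is ranked above Farid on 21 ballots, Farid above Maya on 10.

Maya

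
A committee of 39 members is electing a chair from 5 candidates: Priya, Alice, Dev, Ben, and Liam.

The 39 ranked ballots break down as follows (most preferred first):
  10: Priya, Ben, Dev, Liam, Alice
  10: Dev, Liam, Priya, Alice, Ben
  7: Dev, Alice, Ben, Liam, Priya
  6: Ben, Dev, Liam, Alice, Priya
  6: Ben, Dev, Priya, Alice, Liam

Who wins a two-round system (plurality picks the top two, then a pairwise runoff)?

Ben

Round 1 first-place votes: Priya 10, Alice 0, Dev 17, Ben 12, Liam 0. Dev and Ben advance.
Runoff: Dev is ranked above Ben on 17 ballots, Ben above Dev on 22.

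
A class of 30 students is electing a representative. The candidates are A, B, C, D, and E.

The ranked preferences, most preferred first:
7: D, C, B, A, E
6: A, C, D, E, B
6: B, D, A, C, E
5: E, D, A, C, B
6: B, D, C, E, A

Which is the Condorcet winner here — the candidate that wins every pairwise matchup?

D vs A: 24–6
D vs B: 18–12
D vs C: 24–6
D vs E: 25–5
D beats every other candidate.

D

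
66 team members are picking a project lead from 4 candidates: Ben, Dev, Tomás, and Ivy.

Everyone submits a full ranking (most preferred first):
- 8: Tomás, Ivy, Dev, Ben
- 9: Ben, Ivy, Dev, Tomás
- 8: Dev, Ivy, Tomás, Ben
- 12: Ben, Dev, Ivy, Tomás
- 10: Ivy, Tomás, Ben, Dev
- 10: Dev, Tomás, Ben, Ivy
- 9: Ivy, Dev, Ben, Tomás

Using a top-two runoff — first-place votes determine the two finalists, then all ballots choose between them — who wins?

Round 1 first-place votes: Ben 21, Dev 18, Tomás 8, Ivy 19. Ben and Ivy advance.
Runoff: Ben is ranked above Ivy on 31 ballots, Ivy above Ben on 35.

Ivy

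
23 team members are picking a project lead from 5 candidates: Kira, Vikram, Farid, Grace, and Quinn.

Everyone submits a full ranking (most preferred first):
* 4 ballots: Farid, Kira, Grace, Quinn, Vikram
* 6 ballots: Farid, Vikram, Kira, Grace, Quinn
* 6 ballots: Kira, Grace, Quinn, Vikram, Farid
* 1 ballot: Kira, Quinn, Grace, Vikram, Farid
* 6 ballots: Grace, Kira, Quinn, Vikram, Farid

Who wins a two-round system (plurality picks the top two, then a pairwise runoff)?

Round 1 first-place votes: Kira 7, Vikram 0, Farid 10, Grace 6, Quinn 0. Farid and Kira advance.
Runoff: Farid is ranked above Kira on 10 ballots, Kira above Farid on 13.

Kira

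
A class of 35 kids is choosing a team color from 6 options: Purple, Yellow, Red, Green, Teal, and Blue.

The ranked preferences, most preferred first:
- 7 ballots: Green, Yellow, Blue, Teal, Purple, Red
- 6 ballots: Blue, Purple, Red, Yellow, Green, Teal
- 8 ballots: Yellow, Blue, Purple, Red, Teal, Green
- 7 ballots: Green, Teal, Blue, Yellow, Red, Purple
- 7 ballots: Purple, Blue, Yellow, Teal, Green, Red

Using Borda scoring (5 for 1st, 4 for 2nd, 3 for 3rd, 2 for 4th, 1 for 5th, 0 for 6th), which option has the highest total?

Blue

Purple: 7×1 + 6×4 + 8×3 + 7×0 + 7×5 = 90
Yellow: 7×4 + 6×2 + 8×5 + 7×2 + 7×3 = 115
Red: 7×0 + 6×3 + 8×2 + 7×1 + 7×0 = 41
Green: 7×5 + 6×1 + 8×0 + 7×5 + 7×1 = 83
Teal: 7×2 + 6×0 + 8×1 + 7×4 + 7×2 = 64
Blue: 7×3 + 6×5 + 8×4 + 7×3 + 7×4 = 132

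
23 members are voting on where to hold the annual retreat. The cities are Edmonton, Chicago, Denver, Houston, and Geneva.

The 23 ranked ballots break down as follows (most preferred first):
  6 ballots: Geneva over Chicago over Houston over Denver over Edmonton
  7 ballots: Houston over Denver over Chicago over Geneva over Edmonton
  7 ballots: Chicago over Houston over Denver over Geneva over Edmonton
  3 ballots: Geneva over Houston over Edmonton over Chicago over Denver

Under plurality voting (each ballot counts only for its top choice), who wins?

Geneva

First-place votes: Edmonton 0, Chicago 7, Denver 0, Houston 7, Geneva 9.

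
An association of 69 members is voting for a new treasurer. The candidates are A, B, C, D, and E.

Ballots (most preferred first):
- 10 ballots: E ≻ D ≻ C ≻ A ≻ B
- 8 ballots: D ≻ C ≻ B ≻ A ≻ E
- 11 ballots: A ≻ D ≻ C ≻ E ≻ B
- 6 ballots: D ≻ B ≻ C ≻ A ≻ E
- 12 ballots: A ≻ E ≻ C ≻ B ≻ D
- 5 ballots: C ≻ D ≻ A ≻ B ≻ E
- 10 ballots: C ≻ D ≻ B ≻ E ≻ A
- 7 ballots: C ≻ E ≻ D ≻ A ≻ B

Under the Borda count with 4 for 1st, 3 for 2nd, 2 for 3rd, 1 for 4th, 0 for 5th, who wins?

C

A: 10×1 + 8×1 + 11×4 + 6×1 + 12×4 + 5×2 + 10×0 + 7×1 = 133
B: 10×0 + 8×2 + 11×0 + 6×3 + 12×1 + 5×1 + 10×2 + 7×0 = 71
C: 10×2 + 8×3 + 11×2 + 6×2 + 12×2 + 5×4 + 10×4 + 7×4 = 190
D: 10×3 + 8×4 + 11×3 + 6×4 + 12×0 + 5×3 + 10×3 + 7×2 = 178
E: 10×4 + 8×0 + 11×1 + 6×0 + 12×3 + 5×0 + 10×1 + 7×3 = 118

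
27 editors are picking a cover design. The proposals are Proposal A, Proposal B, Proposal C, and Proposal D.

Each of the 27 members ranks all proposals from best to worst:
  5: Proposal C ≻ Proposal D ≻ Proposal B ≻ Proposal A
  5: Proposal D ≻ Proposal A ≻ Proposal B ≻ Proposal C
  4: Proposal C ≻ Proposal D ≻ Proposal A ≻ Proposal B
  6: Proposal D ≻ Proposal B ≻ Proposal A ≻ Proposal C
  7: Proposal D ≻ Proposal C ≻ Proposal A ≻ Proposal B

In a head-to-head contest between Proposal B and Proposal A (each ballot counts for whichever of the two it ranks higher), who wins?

Proposal B is ranked above Proposal A on 11 ballots; Proposal A above Proposal B on 16.

Proposal A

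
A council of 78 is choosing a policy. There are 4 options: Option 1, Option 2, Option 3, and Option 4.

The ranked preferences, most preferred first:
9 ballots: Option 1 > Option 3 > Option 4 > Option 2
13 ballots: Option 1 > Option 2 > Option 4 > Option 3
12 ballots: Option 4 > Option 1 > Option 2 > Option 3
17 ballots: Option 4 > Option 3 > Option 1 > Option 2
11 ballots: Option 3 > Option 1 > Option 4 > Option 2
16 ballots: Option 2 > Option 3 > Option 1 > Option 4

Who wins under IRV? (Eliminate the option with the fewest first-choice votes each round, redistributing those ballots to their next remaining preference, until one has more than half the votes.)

Round 1: Option 1 22, Option 2 16, Option 3 11, Option 4 29. Option 3 eliminated.
Round 2: Option 1 33, Option 2 16, Option 4 29. Option 2 eliminated.
Round 3: Option 1 49, Option 4 29. Option 1 has a majority (≥40).

Option 1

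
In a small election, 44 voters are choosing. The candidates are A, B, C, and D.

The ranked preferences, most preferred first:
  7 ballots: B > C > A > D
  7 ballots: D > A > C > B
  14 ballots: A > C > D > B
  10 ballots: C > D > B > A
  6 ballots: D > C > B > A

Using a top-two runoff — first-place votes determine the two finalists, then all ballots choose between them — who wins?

Round 1 first-place votes: A 14, B 7, C 10, D 13. A and D advance.
Runoff: A is ranked above D on 21 ballots, D above A on 23.

D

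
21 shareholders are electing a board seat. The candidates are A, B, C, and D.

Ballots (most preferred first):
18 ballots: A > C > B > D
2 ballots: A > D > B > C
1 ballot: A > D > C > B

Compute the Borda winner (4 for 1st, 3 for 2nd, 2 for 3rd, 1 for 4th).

A: 18×4 + 2×4 + 1×4 = 84
B: 18×2 + 2×2 + 1×1 = 41
C: 18×3 + 2×1 + 1×2 = 58
D: 18×1 + 2×3 + 1×3 = 27

A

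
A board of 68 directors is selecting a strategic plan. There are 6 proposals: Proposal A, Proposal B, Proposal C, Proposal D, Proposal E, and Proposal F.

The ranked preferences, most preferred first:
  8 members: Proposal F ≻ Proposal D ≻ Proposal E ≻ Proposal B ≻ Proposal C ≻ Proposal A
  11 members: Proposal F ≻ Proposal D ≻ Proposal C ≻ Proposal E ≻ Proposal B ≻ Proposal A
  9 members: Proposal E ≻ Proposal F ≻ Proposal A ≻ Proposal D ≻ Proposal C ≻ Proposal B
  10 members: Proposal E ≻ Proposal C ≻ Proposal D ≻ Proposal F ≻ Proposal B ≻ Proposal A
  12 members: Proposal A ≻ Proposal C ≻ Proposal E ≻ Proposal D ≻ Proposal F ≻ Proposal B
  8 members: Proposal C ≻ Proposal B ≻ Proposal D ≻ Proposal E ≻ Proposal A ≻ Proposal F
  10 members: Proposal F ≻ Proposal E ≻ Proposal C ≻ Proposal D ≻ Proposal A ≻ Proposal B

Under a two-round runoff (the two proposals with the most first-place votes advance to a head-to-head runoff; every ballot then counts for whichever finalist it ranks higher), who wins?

Proposal E

Round 1 first-place votes: Proposal A 12, Proposal B 0, Proposal C 8, Proposal D 0, Proposal E 19, Proposal F 29. Proposal F and Proposal E advance.
Runoff: Proposal F is ranked above Proposal E on 29 ballots, Proposal E above Proposal F on 39.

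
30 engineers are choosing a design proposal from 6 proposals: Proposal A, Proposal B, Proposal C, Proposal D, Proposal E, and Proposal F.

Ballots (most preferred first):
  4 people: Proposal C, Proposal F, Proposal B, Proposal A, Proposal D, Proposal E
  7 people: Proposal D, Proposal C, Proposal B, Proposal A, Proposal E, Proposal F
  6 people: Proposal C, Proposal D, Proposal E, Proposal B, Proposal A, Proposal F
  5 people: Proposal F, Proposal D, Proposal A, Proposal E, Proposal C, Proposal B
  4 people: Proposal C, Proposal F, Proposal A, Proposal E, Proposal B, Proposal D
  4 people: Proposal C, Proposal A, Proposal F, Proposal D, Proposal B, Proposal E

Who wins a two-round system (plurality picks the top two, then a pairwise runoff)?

Round 1 first-place votes: Proposal A 0, Proposal B 0, Proposal C 18, Proposal D 7, Proposal E 0, Proposal F 5. Proposal C and Proposal D advance.
Runoff: Proposal C is ranked above Proposal D on 18 ballots, Proposal D above Proposal C on 12.

Proposal C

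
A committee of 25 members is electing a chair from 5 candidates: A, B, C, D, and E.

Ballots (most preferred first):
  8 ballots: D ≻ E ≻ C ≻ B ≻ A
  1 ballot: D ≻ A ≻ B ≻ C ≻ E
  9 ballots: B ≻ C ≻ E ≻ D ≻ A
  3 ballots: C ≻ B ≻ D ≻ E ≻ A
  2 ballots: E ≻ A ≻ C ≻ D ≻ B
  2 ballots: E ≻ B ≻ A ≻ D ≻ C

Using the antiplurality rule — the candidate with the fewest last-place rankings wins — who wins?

Last-place votes: A 20, B 2, C 2, D 0, E 1.

D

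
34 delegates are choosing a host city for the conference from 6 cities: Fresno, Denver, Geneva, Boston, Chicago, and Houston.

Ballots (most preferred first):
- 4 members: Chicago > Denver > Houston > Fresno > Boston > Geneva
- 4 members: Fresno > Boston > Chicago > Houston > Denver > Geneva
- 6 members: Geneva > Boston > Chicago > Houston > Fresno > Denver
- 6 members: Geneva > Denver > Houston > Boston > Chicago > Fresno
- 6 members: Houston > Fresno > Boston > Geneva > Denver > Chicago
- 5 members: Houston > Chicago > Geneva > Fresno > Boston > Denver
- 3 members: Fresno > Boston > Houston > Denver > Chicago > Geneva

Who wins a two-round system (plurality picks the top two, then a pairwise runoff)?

Houston

Round 1 first-place votes: Fresno 7, Denver 0, Geneva 12, Boston 0, Chicago 4, Houston 11. Geneva and Houston advance.
Runoff: Geneva is ranked above Houston on 12 ballots, Houston above Geneva on 22.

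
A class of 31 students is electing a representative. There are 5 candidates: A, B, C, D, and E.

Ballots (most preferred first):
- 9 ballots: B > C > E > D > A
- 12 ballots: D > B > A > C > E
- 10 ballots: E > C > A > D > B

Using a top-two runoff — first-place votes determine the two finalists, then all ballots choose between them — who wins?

Round 1 first-place votes: A 0, B 9, C 0, D 12, E 10. D and E advance.
Runoff: D is ranked above E on 12 ballots, E above D on 19.

E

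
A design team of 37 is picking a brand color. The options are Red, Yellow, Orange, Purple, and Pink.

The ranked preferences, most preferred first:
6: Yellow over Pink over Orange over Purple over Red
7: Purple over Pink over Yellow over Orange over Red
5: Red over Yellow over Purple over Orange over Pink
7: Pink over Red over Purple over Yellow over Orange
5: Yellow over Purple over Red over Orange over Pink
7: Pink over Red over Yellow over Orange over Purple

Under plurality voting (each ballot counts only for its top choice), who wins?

First-place votes: Red 5, Yellow 11, Orange 0, Purple 7, Pink 14.

Pink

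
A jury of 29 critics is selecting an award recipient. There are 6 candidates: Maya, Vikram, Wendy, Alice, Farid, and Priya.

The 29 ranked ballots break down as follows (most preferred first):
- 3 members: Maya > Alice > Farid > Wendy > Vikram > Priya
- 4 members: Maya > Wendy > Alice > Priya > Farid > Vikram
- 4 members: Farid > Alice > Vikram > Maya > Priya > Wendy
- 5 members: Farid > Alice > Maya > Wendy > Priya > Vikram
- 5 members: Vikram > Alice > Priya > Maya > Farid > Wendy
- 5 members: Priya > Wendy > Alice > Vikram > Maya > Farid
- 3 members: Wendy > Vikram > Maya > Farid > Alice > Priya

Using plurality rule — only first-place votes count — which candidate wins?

Farid

First-place votes: Maya 7, Vikram 5, Wendy 3, Alice 0, Farid 9, Priya 5.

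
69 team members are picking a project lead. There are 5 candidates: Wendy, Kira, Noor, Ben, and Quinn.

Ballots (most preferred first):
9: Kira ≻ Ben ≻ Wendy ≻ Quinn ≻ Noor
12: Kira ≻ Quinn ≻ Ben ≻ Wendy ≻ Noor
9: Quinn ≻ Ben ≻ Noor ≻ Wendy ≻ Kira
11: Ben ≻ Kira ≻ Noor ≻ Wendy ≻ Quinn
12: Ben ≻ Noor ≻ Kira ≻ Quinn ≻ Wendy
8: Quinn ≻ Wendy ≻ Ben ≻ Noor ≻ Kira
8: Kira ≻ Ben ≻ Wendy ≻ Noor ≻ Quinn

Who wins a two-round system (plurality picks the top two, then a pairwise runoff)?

Round 1 first-place votes: Wendy 0, Kira 29, Noor 0, Ben 23, Quinn 17. Kira and Ben advance.
Runoff: Kira is ranked above Ben on 29 ballots, Ben above Kira on 40.

Ben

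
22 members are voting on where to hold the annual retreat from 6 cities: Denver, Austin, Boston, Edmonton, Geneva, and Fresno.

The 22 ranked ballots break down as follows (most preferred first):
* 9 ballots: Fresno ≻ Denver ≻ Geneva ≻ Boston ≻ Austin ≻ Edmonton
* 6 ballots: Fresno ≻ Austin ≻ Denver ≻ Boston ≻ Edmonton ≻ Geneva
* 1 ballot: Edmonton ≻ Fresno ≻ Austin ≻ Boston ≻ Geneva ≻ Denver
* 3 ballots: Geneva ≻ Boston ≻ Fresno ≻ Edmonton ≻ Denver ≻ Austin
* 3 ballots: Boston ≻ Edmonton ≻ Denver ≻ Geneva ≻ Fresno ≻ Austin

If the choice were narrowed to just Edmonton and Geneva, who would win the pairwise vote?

Geneva

Edmonton is ranked above Geneva on 10 ballots; Geneva above Edmonton on 12.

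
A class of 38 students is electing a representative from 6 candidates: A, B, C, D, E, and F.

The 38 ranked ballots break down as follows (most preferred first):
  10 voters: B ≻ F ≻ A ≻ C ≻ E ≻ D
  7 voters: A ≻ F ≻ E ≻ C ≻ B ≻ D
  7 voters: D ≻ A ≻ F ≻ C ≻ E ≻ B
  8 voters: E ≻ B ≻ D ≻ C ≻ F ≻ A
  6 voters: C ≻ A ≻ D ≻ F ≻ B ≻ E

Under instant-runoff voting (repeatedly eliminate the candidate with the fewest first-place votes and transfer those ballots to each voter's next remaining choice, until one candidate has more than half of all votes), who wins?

Round 1: A 7, B 10, C 6, D 7, E 8, F 0. F eliminated.
Round 2: A 7, B 10, C 6, D 7, E 8. C eliminated.
Round 3: A 13, B 10, D 7, E 8. D eliminated.
Round 4: A 20, B 10, E 8. A has a majority (≥20).

A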